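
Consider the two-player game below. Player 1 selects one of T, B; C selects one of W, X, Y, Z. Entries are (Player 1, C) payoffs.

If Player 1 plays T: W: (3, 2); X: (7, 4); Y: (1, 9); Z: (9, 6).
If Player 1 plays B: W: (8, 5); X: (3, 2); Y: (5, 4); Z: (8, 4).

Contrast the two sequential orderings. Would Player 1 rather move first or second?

If Player 1 leads: C's best replies are T→Y, B→W; Player 1's induced payoffs 1, 8; outcome (B, W), payoffs (8, 5).
If C leads: Player 1's best replies are W→B, X→T, Y→B, Z→T; C's induced payoffs 5, 4, 4, 6; outcome (T, Z), payoffs (9, 6).
Player 1 gets 8 moving first and 9 moving second, so Player 1 prefers to move second.

second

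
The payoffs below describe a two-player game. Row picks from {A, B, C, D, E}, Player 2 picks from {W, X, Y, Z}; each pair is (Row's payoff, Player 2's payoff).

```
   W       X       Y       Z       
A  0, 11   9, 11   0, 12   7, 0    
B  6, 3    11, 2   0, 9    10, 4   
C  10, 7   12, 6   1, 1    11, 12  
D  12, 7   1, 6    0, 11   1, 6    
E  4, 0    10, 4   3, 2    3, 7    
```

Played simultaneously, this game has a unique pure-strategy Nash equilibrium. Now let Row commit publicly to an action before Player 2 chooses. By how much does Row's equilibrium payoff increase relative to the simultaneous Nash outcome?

0

Work backward from Player 2's decision.
- A → Player 2 plays Y (best of 11, 11, 12, 0); Row gets 0.
- B → Player 2 plays Y (best of 3, 2, 9, 4); Row gets 0.
- C → Player 2 plays Z (best of 7, 6, 1, 12); Row gets 11.
- D → Player 2 plays Y (best of 7, 6, 11, 6); Row gets 0.
- E → Player 2 plays Z (best of 0, 4, 2, 7); Row gets 3.
Row's induced payoffs are 0, 0, 11, 0, 3, so Row commits to C. Subgame-perfect outcome: (C, Z) with payoffs (11, 12).
For the simultaneous game, intersect best replies.
Row's best replies: W→D; X→C; Y→E; Z→C.
Player 2's best replies: A→Y; B→Y; C→Z; D→Y; E→Z.
The unique mutual best reply is (C, Z), giving (11, 12).
Row's commitment gain: 11 − 11 = 0.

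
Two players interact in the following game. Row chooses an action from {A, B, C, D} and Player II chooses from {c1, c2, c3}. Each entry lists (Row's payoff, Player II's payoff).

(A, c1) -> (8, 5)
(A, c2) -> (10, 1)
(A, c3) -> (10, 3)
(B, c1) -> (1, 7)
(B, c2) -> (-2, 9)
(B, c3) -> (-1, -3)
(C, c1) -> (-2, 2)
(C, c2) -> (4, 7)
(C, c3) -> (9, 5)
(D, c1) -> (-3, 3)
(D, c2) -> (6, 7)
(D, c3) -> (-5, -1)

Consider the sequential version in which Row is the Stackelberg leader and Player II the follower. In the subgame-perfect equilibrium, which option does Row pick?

Work backward from Player II's decision.
- A: BR = c1, leader payoff 8.
- B: BR = c2, leader payoff -2.
- C: BR = c2, leader payoff 4.
- D: BR = c2, leader payoff 6.
Maximizing over 8, -2, 4, 6, Row chooses A. Subgame-perfect outcome: (A, c1) with payoffs (8, 5).

A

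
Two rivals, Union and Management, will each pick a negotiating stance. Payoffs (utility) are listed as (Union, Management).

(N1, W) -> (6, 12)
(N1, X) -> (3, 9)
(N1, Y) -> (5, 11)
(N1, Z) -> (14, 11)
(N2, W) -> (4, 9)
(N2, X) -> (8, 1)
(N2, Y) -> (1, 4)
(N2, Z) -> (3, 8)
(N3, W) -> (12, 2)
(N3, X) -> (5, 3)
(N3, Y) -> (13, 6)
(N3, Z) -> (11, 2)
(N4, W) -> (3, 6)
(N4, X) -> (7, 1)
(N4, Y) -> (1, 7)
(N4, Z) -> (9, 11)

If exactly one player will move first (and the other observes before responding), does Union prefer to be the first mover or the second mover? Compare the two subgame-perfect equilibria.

second

If Union leads: Management's best replies are N1→W, N2→W, N3→Y, N4→Z; Union's induced payoffs 6, 4, 13, 9; outcome (N3, Y), payoffs (13, 6).
If Management leads: Union's best replies are W→N3, X→N2, Y→N3, Z→N1; Management's induced payoffs 2, 1, 6, 11; outcome (N1, Z), payoffs (14, 11).
Union gets 13 moving first and 14 moving second, so Union prefers to move second.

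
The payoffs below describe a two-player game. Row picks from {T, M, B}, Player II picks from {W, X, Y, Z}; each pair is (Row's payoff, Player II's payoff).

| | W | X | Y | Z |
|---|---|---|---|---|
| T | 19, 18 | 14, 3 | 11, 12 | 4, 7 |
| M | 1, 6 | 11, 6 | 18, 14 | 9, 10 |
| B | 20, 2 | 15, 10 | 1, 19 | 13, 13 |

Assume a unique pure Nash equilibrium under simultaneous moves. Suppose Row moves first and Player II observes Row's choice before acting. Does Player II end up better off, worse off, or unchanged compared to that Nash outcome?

better off

Solve by backward induction (Row leads).
- T: BR = W, leader payoff 19.
- M: BR = Y, leader payoff 18.
- B: BR = Y, leader payoff 1.
Row's induced payoffs are 19, 18, 1, so Row commits to T. Subgame-perfect outcome: (T, W) with payoffs (19, 18).
Now find the simultaneous Nash equilibrium.
Row's best replies: W→B; X→B; Y→M; Z→B.
Player II's best replies: T→W; M→Y; B→Y.
Only (M, Y) has each player best-responding; Nash payoffs (18, 14).
Player II earns 18 sequentially versus 14 at the Nash outcome: better off.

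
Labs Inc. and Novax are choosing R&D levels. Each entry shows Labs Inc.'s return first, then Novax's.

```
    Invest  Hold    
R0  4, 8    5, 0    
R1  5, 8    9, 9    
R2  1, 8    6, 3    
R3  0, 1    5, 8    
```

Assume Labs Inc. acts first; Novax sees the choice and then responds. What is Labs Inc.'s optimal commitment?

Work backward from Novax's decision.
- R0: BR = Invest, leader payoff 4.
- R1: BR = Hold, leader payoff 9.
- R2: BR = Invest, leader payoff 1.
- R3: BR = Hold, leader payoff 5.
Among 4, 9, 1, 5, the best is 9 at R1. Subgame-perfect outcome: (R1, Hold) with payoffs (9, 9).

R1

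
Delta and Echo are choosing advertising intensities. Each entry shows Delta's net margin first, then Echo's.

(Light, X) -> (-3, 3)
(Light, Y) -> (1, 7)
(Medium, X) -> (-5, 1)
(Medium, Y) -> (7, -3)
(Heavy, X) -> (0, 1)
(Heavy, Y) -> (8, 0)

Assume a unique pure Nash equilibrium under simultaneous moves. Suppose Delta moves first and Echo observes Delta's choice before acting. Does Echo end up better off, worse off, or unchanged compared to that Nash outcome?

Echo best-responds to each possible Delta move:
- Light: BR = Y, leader payoff 1.
- Medium: BR = X, leader payoff -5.
- Heavy: BR = X, leader payoff 0.
Among 1, -5, 0, the best is 1 at Light. Subgame-perfect outcome: (Light, Y) with payoffs (1, 7).
For the simultaneous game, intersect best replies.
Delta's best replies: X→Heavy; Y→Heavy.
Echo's best replies: Light→Y; Medium→X; Heavy→X.
Only (Heavy, X) has each player best-responding; Nash payoffs (0, 1).
Echo earns 7 sequentially versus 1 at the Nash outcome: better off.

better off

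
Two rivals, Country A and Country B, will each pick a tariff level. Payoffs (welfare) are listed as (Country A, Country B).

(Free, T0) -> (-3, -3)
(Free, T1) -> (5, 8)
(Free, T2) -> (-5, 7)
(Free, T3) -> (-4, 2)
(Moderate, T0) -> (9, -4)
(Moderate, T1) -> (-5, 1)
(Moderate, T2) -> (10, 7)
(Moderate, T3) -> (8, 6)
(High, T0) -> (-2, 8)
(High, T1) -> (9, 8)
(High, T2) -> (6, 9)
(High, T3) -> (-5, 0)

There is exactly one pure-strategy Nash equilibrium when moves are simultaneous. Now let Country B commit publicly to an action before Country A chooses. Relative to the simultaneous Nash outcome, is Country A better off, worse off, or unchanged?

worse off

Country A best-responds to each possible Country B move:
- T0: Country A compares -3, 9, -2 and picks Moderate; Country B would get -4.
- T1: Country A compares 5, -5, 9 and picks High; Country B would get 8.
- T2: Country A compares -5, 10, 6 and picks Moderate; Country B would get 7.
- T3: Country A compares -4, 8, -5 and picks Moderate; Country B would get 6.
Maximizing over -4, 8, 7, 6, Country B chooses T1. Subgame-perfect outcome: (High, T1) with payoffs (9, 8).
Under simultaneous play:
Country A's best replies: T0→Moderate; T1→High; T2→Moderate; T3→Moderate.
Country B's best replies: Free→T1; Moderate→T2; High→T2.
Only (Moderate, T2) has each player best-responding; Nash payoffs (10, 7).
Country A earns 9 sequentially versus 10 at the Nash outcome: worse off.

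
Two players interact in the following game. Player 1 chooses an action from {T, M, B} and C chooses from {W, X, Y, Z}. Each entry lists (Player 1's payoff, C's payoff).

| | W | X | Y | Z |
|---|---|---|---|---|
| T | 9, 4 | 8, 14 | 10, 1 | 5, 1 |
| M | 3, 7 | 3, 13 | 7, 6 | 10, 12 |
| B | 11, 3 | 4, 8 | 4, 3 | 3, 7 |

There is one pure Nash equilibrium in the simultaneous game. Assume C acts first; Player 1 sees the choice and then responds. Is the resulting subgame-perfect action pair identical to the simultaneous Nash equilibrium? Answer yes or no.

yes

Solve by backward induction (C leads).
- W: Player 1 compares 9, 3, 11 and picks B; C would get 3.
- X: Player 1 compares 8, 3, 4 and picks T; C would get 14.
- Y: Player 1 compares 10, 7, 4 and picks T; C would get 1.
- Z: Player 1 compares 5, 10, 3 and picks M; C would get 12.
C's induced payoffs are 3, 14, 1, 12, so C commits to X. Subgame-perfect outcome: (T, X) with payoffs (8, 14).
For the simultaneous game, intersect best replies.
Player 1's best replies: W→B; X→T; Y→T; Z→M.
C's best replies: T→X; M→X; B→X.
The unique mutual best reply is (T, X), giving (8, 14).
Sequential outcome (T, X) coincides with the Nash profile (T, X).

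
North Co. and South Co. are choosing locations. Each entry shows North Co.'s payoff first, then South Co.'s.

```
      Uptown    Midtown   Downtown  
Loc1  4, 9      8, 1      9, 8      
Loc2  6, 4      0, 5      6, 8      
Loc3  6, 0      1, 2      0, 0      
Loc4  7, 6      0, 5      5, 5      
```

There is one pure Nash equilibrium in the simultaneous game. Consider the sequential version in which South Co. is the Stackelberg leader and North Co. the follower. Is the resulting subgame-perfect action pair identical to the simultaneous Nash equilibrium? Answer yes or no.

Backward induction with South Co. moving first.
- Uptown: North Co. compares 4, 6, 6, 7 and picks Loc4; South Co. would get 6.
- Midtown: North Co. compares 8, 0, 1, 0 and picks Loc1; South Co. would get 1.
- Downtown: North Co. compares 9, 6, 0, 5 and picks Loc1; South Co. would get 8.
South Co.'s induced payoffs are 6, 1, 8, so South Co. commits to Downtown. Subgame-perfect outcome: (Loc1, Downtown) with payoffs (9, 8).
For the simultaneous game, intersect best replies.
North Co.'s best replies: Uptown→Loc4; Midtown→Loc1; Downtown→Loc1.
South Co.'s best replies: Loc1→Uptown; Loc2→Downtown; Loc3→Midtown; Loc4→Uptown.
The unique mutual best reply is (Loc4, Uptown), giving (7, 6).
Sequential outcome (Loc1, Downtown) differs from the Nash profile (Loc4, Uptown).

no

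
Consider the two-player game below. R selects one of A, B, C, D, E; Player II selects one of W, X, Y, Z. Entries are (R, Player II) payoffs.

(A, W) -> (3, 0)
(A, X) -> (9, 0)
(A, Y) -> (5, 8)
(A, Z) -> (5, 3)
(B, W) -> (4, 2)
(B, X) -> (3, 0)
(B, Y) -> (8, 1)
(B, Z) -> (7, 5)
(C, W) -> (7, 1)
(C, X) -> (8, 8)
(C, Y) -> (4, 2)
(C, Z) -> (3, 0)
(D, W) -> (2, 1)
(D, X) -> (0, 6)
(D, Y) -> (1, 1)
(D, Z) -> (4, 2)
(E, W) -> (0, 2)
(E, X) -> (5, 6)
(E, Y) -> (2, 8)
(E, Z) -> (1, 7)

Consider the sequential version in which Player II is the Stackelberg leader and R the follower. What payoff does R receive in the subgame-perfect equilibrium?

7

R best-responds to each possible Player II move:
- W: BR = C, leader payoff 1.
- X: BR = A, leader payoff 0.
- Y: BR = B, leader payoff 1.
- Z: BR = B, leader payoff 5.
Maximizing over 1, 0, 1, 5, Player II chooses Z. Subgame-perfect outcome: (B, Z) with payoffs (7, 5).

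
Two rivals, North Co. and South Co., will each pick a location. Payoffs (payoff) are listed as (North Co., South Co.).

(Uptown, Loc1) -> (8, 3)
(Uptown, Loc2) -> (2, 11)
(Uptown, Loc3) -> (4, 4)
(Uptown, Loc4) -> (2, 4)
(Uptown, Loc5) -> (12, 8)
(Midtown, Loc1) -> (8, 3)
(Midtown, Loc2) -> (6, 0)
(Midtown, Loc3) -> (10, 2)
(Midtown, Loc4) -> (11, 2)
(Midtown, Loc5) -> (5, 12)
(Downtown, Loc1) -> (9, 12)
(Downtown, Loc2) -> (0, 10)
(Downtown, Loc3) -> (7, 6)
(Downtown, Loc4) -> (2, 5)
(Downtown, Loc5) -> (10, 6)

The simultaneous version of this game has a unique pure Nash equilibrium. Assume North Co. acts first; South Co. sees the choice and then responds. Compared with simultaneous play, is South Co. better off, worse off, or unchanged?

unchanged

South Co. best-responds to each possible North Co. move:
- Uptown: South Co. compares 3, 11, 4, 4, 8 and picks Loc2; North Co. would get 2.
- Midtown: South Co. compares 3, 0, 2, 2, 12 and picks Loc5; North Co. would get 5.
- Downtown: South Co. compares 12, 10, 6, 5, 6 and picks Loc1; North Co. would get 9.
Among 2, 5, 9, the best is 9 at Downtown. Subgame-perfect outcome: (Downtown, Loc1) with payoffs (9, 12).
Under simultaneous play:
North Co.'s best replies: Loc1→Downtown; Loc2→Midtown; Loc3→Midtown; Loc4→Midtown; Loc5→Uptown.
South Co.'s best replies: Uptown→Loc2; Midtown→Loc5; Downtown→Loc1.
The unique mutual best reply is (Downtown, Loc1), giving (9, 12).
South Co. earns 12 sequentially versus 12 at the Nash outcome: unchanged.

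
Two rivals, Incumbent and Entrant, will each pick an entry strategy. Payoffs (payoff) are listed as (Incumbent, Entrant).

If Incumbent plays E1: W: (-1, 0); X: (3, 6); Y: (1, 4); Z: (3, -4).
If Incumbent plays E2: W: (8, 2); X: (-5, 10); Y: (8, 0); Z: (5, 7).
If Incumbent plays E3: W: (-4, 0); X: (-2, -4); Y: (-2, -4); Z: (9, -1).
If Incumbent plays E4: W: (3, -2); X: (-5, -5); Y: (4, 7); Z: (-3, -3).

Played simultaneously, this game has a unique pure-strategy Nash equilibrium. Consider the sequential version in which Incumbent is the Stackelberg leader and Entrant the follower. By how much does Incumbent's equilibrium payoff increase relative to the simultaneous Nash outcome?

1

Backward induction with Incumbent moving first.
- E1 → Entrant plays X (best of 0, 6, 4, -4); Incumbent gets 3.
- E2 → Entrant plays X (best of 2, 10, 0, 7); Incumbent gets -5.
- E3 → Entrant plays W (best of 0, -4, -4, -1); Incumbent gets -4.
- E4 → Entrant plays Y (best of -2, -5, 7, -3); Incumbent gets 4.
Incumbent's induced payoffs are 3, -5, -4, 4, so Incumbent commits to E4. Subgame-perfect outcome: (E4, Y) with payoffs (4, 7).
Now find the simultaneous Nash equilibrium.
Incumbent's best replies: W→E2; X→E1; Y→E2; Z→E3.
Entrant's best replies: E1→X; E2→X; E3→W; E4→Y.
Only (E1, X) has each player best-responding; Nash payoffs (3, 6).
Incumbent's commitment gain: 4 − 3 = 1.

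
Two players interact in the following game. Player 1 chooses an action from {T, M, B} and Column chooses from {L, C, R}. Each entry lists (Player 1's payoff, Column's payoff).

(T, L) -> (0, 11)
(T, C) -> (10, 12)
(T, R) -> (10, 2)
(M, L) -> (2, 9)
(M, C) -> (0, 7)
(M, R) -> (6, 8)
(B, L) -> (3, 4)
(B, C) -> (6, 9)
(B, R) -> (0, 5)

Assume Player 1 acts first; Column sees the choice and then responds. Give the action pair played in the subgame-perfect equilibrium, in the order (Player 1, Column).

Backward induction with Player 1 moving first.
- T: Column compares 11, 12, 2 and picks C; Player 1 would get 10.
- M: Column compares 9, 7, 8 and picks L; Player 1 would get 2.
- B: Column compares 4, 9, 5 and picks C; Player 1 would get 6.
Among 10, 2, 6, the best is 10 at T. Subgame-perfect outcome: (T, C) with payoffs (10, 12).

(T, C)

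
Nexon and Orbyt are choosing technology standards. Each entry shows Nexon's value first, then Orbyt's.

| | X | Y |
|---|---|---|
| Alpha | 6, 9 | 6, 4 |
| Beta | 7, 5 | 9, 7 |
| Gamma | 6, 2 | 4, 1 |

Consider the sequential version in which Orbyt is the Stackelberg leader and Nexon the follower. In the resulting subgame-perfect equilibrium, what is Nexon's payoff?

Work backward from Nexon's decision.
- X: BR = Beta, leader payoff 5.
- Y: BR = Beta, leader payoff 7.
Maximizing over 5, 7, Orbyt chooses Y. Subgame-perfect outcome: (Beta, Y) with payoffs (9, 7).

9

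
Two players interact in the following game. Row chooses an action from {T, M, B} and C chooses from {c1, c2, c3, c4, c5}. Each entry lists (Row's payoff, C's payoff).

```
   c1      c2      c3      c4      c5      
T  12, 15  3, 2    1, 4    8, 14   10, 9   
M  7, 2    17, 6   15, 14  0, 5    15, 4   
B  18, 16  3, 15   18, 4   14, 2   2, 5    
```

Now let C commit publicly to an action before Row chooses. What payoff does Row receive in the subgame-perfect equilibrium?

18

Row best-responds to each possible C move:
- c1 → Row plays B (best of 12, 7, 18); C gets 16.
- c2 → Row plays M (best of 3, 17, 3); C gets 6.
- c3 → Row plays B (best of 1, 15, 18); C gets 4.
- c4 → Row plays B (best of 8, 0, 14); C gets 2.
- c5 → Row plays M (best of 10, 15, 2); C gets 4.
Among 16, 6, 4, 2, 4, the best is 16 at c1. Subgame-perfect outcome: (B, c1) with payoffs (18, 16).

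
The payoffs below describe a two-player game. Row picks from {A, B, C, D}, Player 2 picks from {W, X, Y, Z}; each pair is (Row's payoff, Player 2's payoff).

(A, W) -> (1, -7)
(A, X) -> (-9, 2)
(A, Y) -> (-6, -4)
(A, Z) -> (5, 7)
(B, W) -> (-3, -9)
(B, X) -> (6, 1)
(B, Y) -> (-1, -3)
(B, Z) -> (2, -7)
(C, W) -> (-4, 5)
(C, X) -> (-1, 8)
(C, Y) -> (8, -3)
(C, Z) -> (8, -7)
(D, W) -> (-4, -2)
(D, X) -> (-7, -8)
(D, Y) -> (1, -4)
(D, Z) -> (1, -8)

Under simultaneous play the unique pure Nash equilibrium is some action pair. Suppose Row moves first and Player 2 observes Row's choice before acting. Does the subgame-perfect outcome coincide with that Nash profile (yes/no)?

Solve by backward induction (Row leads).
- A: Player 2 compares -7, 2, -4, 7 and picks Z; Row would get 5.
- B: Player 2 compares -9, 1, -3, -7 and picks X; Row would get 6.
- C: Player 2 compares 5, 8, -3, -7 and picks X; Row would get -1.
- D: Player 2 compares -2, -8, -4, -8 and picks W; Row would get -4.
Row's induced payoffs are 5, 6, -1, -4, so Row commits to B. Subgame-perfect outcome: (B, X) with payoffs (6, 1).
Under simultaneous play:
Row's best replies: W→A; X→B; Y→C; Z→C.
Player 2's best replies: A→Z; B→X; C→X; D→W.
Only (B, X) has each player best-responding; Nash payoffs (6, 1).
Sequential outcome (B, X) coincides with the Nash profile (B, X).

yes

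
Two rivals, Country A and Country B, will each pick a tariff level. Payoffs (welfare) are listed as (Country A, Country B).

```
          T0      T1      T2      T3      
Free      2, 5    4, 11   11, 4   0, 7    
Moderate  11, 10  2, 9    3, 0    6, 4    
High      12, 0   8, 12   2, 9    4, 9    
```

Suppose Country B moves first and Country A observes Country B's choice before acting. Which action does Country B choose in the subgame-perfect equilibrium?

T1

Work backward from Country A's decision.
- T0: BR = High, leader payoff 0.
- T1: BR = High, leader payoff 12.
- T2: BR = Free, leader payoff 4.
- T3: BR = Moderate, leader payoff 4.
Maximizing over 0, 12, 4, 4, Country B chooses T1. Subgame-perfect outcome: (High, T1) with payoffs (8, 12).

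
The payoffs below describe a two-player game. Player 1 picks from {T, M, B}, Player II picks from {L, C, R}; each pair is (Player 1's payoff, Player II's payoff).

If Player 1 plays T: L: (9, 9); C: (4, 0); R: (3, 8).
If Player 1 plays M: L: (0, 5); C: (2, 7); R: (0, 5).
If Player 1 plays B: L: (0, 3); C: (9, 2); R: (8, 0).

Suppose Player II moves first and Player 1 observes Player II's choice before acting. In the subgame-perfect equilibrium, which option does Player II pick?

Work backward from Player 1's decision.
- L: BR = T, leader payoff 9.
- C: BR = B, leader payoff 2.
- R: BR = B, leader payoff 0.
Maximizing over 9, 2, 0, Player II chooses L. Subgame-perfect outcome: (T, L) with payoffs (9, 9).

L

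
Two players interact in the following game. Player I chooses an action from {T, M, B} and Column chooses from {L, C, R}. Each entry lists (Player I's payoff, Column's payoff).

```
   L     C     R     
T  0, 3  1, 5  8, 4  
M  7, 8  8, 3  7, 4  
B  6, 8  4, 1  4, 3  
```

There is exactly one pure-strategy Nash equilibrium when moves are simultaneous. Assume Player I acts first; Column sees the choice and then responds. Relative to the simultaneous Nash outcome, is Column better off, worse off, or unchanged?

Column best-responds to each possible Player I move:
- T: Column compares 3, 5, 4 and picks C; Player I would get 1.
- M: Column compares 8, 3, 4 and picks L; Player I would get 7.
- B: Column compares 8, 1, 3 and picks L; Player I would get 6.
Player I's induced payoffs are 1, 7, 6, so Player I commits to M. Subgame-perfect outcome: (M, L) with payoffs (7, 8).
For the simultaneous game, intersect best replies.
Player I's best replies: L→M; C→M; R→T.
Column's best replies: T→C; M→L; B→L.
Only (M, L) has each player best-responding; Nash payoffs (7, 8).
Column earns 8 sequentially versus 8 at the Nash outcome: unchanged.

unchanged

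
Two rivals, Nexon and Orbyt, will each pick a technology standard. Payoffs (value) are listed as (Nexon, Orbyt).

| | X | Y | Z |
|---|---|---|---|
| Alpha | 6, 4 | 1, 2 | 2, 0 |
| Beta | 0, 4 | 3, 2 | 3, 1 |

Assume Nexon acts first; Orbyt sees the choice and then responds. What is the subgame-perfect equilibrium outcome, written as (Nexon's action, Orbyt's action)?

(Alpha, X)

Orbyt best-responds to each possible Nexon move:
- Alpha: Orbyt compares 4, 2, 0 and picks X; Nexon would get 6.
- Beta: Orbyt compares 4, 2, 1 and picks X; Nexon would get 0.
Nexon's induced payoffs are 6, 0, so Nexon commits to Alpha. Subgame-perfect outcome: (Alpha, X) with payoffs (6, 4).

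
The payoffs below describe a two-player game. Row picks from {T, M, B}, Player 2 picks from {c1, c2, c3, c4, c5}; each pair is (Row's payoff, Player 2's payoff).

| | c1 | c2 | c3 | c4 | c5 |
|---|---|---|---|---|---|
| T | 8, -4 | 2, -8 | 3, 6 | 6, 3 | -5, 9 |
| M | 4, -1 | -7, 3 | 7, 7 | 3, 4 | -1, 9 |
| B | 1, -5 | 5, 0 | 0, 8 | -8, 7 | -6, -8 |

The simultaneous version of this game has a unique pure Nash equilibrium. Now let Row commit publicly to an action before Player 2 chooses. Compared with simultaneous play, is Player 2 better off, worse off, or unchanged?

Solve by backward induction (Row leads).
- T → Player 2 plays c5 (best of -4, -8, 6, 3, 9); Row gets -5.
- M → Player 2 plays c5 (best of -1, 3, 7, 4, 9); Row gets -1.
- B → Player 2 plays c3 (best of -5, 0, 8, 7, -8); Row gets 0.
Row's induced payoffs are -5, -1, 0, so Row commits to B. Subgame-perfect outcome: (B, c3) with payoffs (0, 8).
Now find the simultaneous Nash equilibrium.
Row's best replies: c1→T; c2→B; c3→M; c4→T; c5→M.
Player 2's best replies: T→c5; M→c5; B→c3.
Only (M, c5) has each player best-responding; Nash payoffs (-1, 9).
Player 2 earns 8 sequentially versus 9 at the Nash outcome: worse off.

worse off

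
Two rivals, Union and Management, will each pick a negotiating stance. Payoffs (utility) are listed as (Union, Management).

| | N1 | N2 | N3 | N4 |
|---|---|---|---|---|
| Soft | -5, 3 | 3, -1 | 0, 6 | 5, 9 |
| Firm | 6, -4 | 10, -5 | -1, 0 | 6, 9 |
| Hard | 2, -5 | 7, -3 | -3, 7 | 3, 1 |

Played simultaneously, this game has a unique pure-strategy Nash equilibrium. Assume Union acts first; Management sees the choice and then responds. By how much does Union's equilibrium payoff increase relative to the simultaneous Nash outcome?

Backward induction with Union moving first.
- Soft: BR = N4, leader payoff 5.
- Firm: BR = N4, leader payoff 6.
- Hard: BR = N3, leader payoff -3.
Union's induced payoffs are 5, 6, -3, so Union commits to Firm. Subgame-perfect outcome: (Firm, N4) with payoffs (6, 9).
Now find the simultaneous Nash equilibrium.
Union's best replies: N1→Firm; N2→Firm; N3→Soft; N4→Firm.
Management's best replies: Soft→N4; Firm→N4; Hard→N3.
Only (Firm, N4) has each player best-responding; Nash payoffs (6, 9).
Union's commitment gain: 6 − 6 = 0.

0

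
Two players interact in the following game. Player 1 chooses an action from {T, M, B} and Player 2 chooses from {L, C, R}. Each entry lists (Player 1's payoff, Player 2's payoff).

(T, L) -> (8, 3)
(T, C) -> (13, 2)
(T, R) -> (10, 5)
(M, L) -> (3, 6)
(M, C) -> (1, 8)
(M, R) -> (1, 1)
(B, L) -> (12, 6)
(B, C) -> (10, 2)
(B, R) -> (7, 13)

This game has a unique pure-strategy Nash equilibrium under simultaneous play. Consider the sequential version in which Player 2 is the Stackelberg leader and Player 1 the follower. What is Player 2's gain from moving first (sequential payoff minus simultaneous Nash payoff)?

1

Work backward from Player 1's decision.
- L: BR = B, leader payoff 6.
- C: BR = T, leader payoff 2.
- R: BR = T, leader payoff 5.
Maximizing over 6, 2, 5, Player 2 chooses L. Subgame-perfect outcome: (B, L) with payoffs (12, 6).
Under simultaneous play:
Player 1's best replies: L→B; C→T; R→T.
Player 2's best replies: T→R; M→C; B→R.
Only (T, R) has each player best-responding; Nash payoffs (10, 5).
Player 2's commitment gain: 6 − 5 = 1.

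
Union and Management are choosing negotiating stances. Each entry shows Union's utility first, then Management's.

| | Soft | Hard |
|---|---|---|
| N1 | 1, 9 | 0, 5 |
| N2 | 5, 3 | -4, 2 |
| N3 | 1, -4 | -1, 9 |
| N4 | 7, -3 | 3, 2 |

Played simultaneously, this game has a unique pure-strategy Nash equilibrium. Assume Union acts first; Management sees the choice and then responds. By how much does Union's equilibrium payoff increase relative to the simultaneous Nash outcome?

Backward induction with Union moving first.
- N1 → Management plays Soft (best of 9, 5); Union gets 1.
- N2 → Management plays Soft (best of 3, 2); Union gets 5.
- N3 → Management plays Hard (best of -4, 9); Union gets -1.
- N4 → Management plays Hard (best of -3, 2); Union gets 3.
Maximizing over 1, 5, -1, 3, Union chooses N2. Subgame-perfect outcome: (N2, Soft) with payoffs (5, 3).
For the simultaneous game, intersect best replies.
Union's best replies: Soft→N4; Hard→N4.
Management's best replies: N1→Soft; N2→Soft; N3→Hard; N4→Hard.
The unique mutual best reply is (N4, Hard), giving (3, 2).
Union's commitment gain: 5 − 3 = 2.

2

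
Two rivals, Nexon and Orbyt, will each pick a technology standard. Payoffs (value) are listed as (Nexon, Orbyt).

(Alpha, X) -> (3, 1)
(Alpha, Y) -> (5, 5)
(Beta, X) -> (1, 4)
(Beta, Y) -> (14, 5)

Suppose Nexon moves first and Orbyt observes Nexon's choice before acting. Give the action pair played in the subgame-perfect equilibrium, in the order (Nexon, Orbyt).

(Beta, Y)

Orbyt best-responds to each possible Nexon move:
- Alpha → Orbyt plays Y (best of 1, 5); Nexon gets 5.
- Beta → Orbyt plays Y (best of 4, 5); Nexon gets 14.
Maximizing over 5, 14, Nexon chooses Beta. Subgame-perfect outcome: (Beta, Y) with payoffs (14, 5).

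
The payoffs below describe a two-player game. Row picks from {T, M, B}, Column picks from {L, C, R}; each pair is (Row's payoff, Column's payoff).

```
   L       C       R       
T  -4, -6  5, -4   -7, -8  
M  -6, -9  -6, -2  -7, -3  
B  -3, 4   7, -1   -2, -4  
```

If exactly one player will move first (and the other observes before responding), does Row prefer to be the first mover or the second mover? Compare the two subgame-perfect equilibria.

first

If Row leads: Column's best replies are T→C, M→C, B→L; Row's induced payoffs 5, -6, -3; outcome (T, C), payoffs (5, -4).
If Column leads: Row's best replies are L→B, C→B, R→B; Column's induced payoffs 4, -1, -4; outcome (B, L), payoffs (-3, 4).
Row gets 5 moving first and -3 moving second, so Row prefers to move first.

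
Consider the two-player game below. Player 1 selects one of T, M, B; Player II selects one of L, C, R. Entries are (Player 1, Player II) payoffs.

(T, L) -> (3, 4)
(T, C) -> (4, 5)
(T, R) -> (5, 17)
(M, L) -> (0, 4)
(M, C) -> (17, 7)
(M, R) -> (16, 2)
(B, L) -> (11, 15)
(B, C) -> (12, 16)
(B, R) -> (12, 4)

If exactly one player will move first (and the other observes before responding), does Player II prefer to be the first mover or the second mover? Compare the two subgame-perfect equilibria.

first

If Player 1 leads: Player II's best replies are T→R, M→C, B→C; Player 1's induced payoffs 5, 17, 12; outcome (M, C), payoffs (17, 7).
If Player II leads: Player 1's best replies are L→B, C→M, R→M; Player II's induced payoffs 15, 7, 2; outcome (B, L), payoffs (11, 15).
Player II gets 15 moving first and 7 moving second, so Player II prefers to move first.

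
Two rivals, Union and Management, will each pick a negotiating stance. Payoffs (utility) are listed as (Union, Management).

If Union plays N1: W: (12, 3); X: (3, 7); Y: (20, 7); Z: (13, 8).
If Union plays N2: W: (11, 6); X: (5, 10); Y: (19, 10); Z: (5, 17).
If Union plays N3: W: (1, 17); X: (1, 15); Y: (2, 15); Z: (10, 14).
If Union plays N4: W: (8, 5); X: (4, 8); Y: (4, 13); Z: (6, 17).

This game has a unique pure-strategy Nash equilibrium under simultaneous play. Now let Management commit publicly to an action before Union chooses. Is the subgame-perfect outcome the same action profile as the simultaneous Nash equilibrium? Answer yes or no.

Union best-responds to each possible Management move:
- W: BR = N1, leader payoff 3.
- X: BR = N2, leader payoff 10.
- Y: BR = N1, leader payoff 7.
- Z: BR = N1, leader payoff 8.
Management's induced payoffs are 3, 10, 7, 8, so Management commits to X. Subgame-perfect outcome: (N2, X) with payoffs (5, 10).
For the simultaneous game, intersect best replies.
Union's best replies: W→N1; X→N2; Y→N1; Z→N1.
Management's best replies: N1→Z; N2→Z; N3→W; N4→Z.
The unique mutual best reply is (N1, Z), giving (13, 8).
Sequential outcome (N2, X) differs from the Nash profile (N1, Z).

no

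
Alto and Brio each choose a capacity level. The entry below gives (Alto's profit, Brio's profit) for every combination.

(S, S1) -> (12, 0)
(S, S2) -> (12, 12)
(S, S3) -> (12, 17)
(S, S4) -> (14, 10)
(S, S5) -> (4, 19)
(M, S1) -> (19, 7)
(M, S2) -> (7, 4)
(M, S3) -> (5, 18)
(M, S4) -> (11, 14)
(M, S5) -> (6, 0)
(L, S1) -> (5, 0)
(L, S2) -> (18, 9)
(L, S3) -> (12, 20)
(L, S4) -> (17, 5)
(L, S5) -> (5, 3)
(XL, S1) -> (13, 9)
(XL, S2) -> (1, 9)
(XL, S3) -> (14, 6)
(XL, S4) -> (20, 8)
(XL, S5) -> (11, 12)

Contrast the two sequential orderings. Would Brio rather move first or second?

second

If Alto leads: Brio's best replies are S→S5, M→S3, L→S3, XL→S5; Alto's induced payoffs 4, 5, 12, 11; outcome (L, S3), payoffs (12, 20).
If Brio leads: Alto's best replies are S1→M, S2→L, S3→XL, S4→XL, S5→XL; Brio's induced payoffs 7, 9, 6, 8, 12; outcome (XL, S5), payoffs (11, 12).
Brio gets 12 moving first and 20 moving second, so Brio prefers to move second.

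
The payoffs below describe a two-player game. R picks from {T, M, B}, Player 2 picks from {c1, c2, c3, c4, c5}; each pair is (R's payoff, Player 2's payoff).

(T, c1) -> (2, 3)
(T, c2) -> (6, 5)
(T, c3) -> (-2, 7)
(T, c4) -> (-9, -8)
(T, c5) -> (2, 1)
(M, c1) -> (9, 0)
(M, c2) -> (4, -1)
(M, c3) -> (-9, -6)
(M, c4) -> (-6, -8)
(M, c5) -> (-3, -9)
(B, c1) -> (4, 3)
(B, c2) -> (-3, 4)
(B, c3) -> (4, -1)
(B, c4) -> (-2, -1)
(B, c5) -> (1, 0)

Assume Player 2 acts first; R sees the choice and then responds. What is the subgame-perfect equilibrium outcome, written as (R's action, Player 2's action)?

(T, c2)

Backward induction with Player 2 moving first.
- c1 → R plays M (best of 2, 9, 4); Player 2 gets 0.
- c2 → R plays T (best of 6, 4, -3); Player 2 gets 5.
- c3 → R plays B (best of -2, -9, 4); Player 2 gets -1.
- c4 → R plays B (best of -9, -6, -2); Player 2 gets -1.
- c5 → R plays T (best of 2, -3, 1); Player 2 gets 1.
Player 2's induced payoffs are 0, 5, -1, -1, 1, so Player 2 commits to c2. Subgame-perfect outcome: (T, c2) with payoffs (6, 5).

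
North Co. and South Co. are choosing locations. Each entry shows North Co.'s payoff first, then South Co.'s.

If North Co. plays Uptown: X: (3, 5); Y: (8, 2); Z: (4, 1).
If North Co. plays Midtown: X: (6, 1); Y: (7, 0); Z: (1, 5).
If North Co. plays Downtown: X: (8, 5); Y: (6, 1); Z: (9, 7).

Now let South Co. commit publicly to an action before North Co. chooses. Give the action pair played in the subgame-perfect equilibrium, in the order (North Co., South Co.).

Solve by backward induction (South Co. leads).
- X → North Co. plays Downtown (best of 3, 6, 8); South Co. gets 5.
- Y → North Co. plays Uptown (best of 8, 7, 6); South Co. gets 2.
- Z → North Co. plays Downtown (best of 4, 1, 9); South Co. gets 7.
South Co.'s induced payoffs are 5, 2, 7, so South Co. commits to Z. Subgame-perfect outcome: (Downtown, Z) with payoffs (9, 7).

(Downtown, Z)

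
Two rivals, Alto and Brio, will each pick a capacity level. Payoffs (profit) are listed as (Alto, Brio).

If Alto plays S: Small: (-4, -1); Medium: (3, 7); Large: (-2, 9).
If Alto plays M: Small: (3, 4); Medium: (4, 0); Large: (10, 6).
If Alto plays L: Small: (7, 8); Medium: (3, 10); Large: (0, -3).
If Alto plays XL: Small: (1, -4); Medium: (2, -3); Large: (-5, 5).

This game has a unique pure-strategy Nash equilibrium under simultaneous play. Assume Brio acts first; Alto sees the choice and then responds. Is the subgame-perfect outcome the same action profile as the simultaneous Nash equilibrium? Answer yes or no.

no

Solve by backward induction (Brio leads).
- Small → Alto plays L (best of -4, 3, 7, 1); Brio gets 8.
- Medium → Alto plays M (best of 3, 4, 3, 2); Brio gets 0.
- Large → Alto plays M (best of -2, 10, 0, -5); Brio gets 6.
Brio's induced payoffs are 8, 0, 6, so Brio commits to Small. Subgame-perfect outcome: (L, Small) with payoffs (7, 8).
Under simultaneous play:
Alto's best replies: Small→L; Medium→M; Large→M.
Brio's best replies: S→Large; M→Large; L→Medium; XL→Large.
The unique mutual best reply is (M, Large), giving (10, 6).
Sequential outcome (L, Small) differs from the Nash profile (M, Large).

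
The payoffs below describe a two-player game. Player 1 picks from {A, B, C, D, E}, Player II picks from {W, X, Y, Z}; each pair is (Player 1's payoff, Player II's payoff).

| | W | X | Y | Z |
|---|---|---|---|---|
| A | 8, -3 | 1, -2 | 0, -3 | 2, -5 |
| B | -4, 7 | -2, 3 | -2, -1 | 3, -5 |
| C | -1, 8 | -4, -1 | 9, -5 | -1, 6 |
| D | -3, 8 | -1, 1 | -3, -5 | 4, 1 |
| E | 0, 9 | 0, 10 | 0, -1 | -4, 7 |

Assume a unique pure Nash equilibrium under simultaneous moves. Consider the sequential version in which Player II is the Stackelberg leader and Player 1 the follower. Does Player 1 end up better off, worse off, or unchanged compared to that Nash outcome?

Work backward from Player 1's decision.
- W → Player 1 plays A (best of 8, -4, -1, -3, 0); Player II gets -3.
- X → Player 1 plays A (best of 1, -2, -4, -1, 0); Player II gets -2.
- Y → Player 1 plays C (best of 0, -2, 9, -3, 0); Player II gets -5.
- Z → Player 1 plays D (best of 2, 3, -1, 4, -4); Player II gets 1.
Maximizing over -3, -2, -5, 1, Player II chooses Z. Subgame-perfect outcome: (D, Z) with payoffs (4, 1).
Now find the simultaneous Nash equilibrium.
Player 1's best replies: W→A; X→A; Y→C; Z→D.
Player II's best replies: A→X; B→W; C→W; D→W; E→X.
Only (A, X) has each player best-responding; Nash payoffs (1, -2).
Player 1 earns 4 sequentially versus 1 at the Nash outcome: better off.

better off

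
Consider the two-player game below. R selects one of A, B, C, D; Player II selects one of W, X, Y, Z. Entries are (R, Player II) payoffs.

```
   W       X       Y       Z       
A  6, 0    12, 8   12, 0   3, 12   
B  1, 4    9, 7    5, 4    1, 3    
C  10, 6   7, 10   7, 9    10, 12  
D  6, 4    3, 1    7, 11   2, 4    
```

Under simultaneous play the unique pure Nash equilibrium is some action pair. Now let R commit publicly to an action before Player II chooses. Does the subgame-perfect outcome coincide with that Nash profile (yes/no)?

Solve by backward induction (R leads).
- A: BR = Z, leader payoff 3.
- B: BR = X, leader payoff 9.
- C: BR = Z, leader payoff 10.
- D: BR = Y, leader payoff 7.
R's induced payoffs are 3, 9, 10, 7, so R commits to C. Subgame-perfect outcome: (C, Z) with payoffs (10, 12).
Under simultaneous play:
R's best replies: W→C; X→A; Y→A; Z→C.
Player II's best replies: A→Z; B→X; C→Z; D→Y.
Only (C, Z) has each player best-responding; Nash payoffs (10, 12).
Sequential outcome (C, Z) coincides with the Nash profile (C, Z).

yes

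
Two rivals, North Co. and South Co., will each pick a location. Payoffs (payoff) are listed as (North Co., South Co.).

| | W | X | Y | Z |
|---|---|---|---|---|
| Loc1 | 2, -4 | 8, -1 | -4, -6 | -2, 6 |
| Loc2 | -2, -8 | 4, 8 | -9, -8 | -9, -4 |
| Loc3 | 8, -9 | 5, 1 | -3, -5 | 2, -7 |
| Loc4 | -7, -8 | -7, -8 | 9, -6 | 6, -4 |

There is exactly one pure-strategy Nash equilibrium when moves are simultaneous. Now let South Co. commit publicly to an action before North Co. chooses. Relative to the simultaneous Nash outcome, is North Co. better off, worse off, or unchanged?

Work backward from North Co.'s decision.
- W: North Co. compares 2, -2, 8, -7 and picks Loc3; South Co. would get -9.
- X: North Co. compares 8, 4, 5, -7 and picks Loc1; South Co. would get -1.
- Y: North Co. compares -4, -9, -3, 9 and picks Loc4; South Co. would get -6.
- Z: North Co. compares -2, -9, 2, 6 and picks Loc4; South Co. would get -4.
Maximizing over -9, -1, -6, -4, South Co. chooses X. Subgame-perfect outcome: (Loc1, X) with payoffs (8, -1).
For the simultaneous game, intersect best replies.
North Co.'s best replies: W→Loc3; X→Loc1; Y→Loc4; Z→Loc4.
South Co.'s best replies: Loc1→Z; Loc2→X; Loc3→X; Loc4→Z.
The unique mutual best reply is (Loc4, Z), giving (6, -4).
North Co. earns 8 sequentially versus 6 at the Nash outcome: better off.

better off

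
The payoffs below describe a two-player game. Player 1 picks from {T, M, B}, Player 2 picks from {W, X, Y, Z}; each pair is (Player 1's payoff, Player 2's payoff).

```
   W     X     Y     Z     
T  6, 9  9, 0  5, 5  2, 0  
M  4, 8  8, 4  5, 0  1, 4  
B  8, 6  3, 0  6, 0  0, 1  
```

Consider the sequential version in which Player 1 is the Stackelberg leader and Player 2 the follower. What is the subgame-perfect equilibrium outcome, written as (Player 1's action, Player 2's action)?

Player 2 best-responds to each possible Player 1 move:
- T → Player 2 plays W (best of 9, 0, 5, 0); Player 1 gets 6.
- M → Player 2 plays W (best of 8, 4, 0, 4); Player 1 gets 4.
- B → Player 2 plays W (best of 6, 0, 0, 1); Player 1 gets 8.
Player 1's induced payoffs are 6, 4, 8, so Player 1 commits to B. Subgame-perfect outcome: (B, W) with payoffs (8, 6).

(B, W)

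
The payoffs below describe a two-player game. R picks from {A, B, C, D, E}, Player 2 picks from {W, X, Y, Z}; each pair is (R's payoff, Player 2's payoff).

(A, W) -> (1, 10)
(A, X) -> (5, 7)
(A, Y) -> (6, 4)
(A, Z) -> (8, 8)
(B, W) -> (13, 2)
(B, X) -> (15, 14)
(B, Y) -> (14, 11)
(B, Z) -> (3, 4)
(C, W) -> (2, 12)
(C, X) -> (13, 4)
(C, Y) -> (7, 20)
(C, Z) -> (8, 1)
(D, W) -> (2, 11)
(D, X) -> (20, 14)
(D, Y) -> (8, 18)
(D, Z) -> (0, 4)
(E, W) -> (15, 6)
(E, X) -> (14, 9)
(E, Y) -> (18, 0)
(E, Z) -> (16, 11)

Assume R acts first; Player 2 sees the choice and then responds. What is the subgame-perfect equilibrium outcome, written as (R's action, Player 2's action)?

Player 2 best-responds to each possible R move:
- A: Player 2 compares 10, 7, 4, 8 and picks W; R would get 1.
- B: Player 2 compares 2, 14, 11, 4 and picks X; R would get 15.
- C: Player 2 compares 12, 4, 20, 1 and picks Y; R would get 7.
- D: Player 2 compares 11, 14, 18, 4 and picks Y; R would get 8.
- E: Player 2 compares 6, 9, 0, 11 and picks Z; R would get 16.
R's induced payoffs are 1, 15, 7, 8, 16, so R commits to E. Subgame-perfect outcome: (E, Z) with payoffs (16, 11).

(E, Z)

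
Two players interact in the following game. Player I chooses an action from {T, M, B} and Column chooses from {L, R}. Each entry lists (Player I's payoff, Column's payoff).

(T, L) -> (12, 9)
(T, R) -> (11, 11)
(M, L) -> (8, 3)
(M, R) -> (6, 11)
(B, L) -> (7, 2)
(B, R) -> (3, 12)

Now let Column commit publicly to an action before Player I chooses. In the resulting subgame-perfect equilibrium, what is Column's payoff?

Work backward from Player I's decision.
- L: Player I compares 12, 8, 7 and picks T; Column would get 9.
- R: Player I compares 11, 6, 3 and picks T; Column would get 11.
Column's induced payoffs are 9, 11, so Column commits to R. Subgame-perfect outcome: (T, R) with payoffs (11, 11).

11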